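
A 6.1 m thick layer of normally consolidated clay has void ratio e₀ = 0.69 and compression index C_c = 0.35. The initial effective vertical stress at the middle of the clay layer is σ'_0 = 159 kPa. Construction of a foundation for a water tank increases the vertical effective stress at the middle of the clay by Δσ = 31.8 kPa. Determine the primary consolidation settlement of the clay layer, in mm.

Final effective stress: σ'_f = σ'_0 + Δσ = 159 + 31.8 = 190.8 kPa.
Normally consolidated clay, so the full stress increment lies on the virgin compression line:
S_c = C_c·H/(1+e₀)·log₁₀(σ'_f/σ'_0) = 0.35×6.1/(1+0.69)×log₁₀(190.8/159)
    = 1.2633 × 0.079181 = 0.1 m

S_c ≈ 100 mm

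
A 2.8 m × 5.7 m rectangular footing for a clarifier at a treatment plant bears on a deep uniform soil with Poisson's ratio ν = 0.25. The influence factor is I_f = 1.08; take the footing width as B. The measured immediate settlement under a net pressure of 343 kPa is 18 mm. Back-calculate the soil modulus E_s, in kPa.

S_e = q·B·(1−ν²)/E_s · I_f  ⇒  E_s = q·B·(1−ν²)·I_f / S_e.
E_s = 343 × 2.8 × 0.9375 × 1.08 / 0.018 = 54020 kPa

E_s ≈ 54000 kPa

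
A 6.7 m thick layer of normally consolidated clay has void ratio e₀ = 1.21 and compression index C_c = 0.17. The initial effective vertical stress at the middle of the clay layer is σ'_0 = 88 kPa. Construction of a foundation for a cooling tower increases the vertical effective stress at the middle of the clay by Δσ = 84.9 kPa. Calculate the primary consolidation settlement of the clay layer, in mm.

S_c ≈ 151 mm

Final effective stress: σ'_f = σ'_0 + Δσ = 88 + 84.9 = 172.9 kPa.
Normally consolidated clay, so the full stress increment lies on the virgin compression line:
S_c = C_c·H/(1+e₀)·log₁₀(σ'_f/σ'_0) = 0.17×6.7/(1+1.21)×log₁₀(172.9/88)
    = 0.51538 × 0.29331 = 0.1512 m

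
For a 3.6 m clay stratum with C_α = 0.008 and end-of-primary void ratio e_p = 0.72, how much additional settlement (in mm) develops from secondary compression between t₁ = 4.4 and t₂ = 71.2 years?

S_s ≈ 20.2 mm

Secondary compression: S_s = C_α·H/(1+e_p)·log₁₀(t₂/t₁)
S_s = 0.008×3.6/(1+0.72)×log₁₀(71.2/4.4)
    = 0.01674 × 1.209 = 0.02024 m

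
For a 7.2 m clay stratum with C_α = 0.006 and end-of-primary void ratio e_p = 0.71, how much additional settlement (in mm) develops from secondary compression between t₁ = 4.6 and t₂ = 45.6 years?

Secondary compression: S_s = C_α·H/(1+e_p)·log₁₀(t₂/t₁)
S_s = 0.006×7.2/(1+0.71)×log₁₀(45.6/4.6)
    = 0.02526 × 0.9962 = 0.02517 m

S_s ≈ 25.2 mm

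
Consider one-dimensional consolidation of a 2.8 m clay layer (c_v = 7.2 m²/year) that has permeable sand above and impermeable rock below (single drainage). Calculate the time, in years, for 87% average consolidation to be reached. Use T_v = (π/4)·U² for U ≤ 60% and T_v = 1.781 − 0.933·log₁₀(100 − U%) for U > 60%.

t ≈ 0.808 years

Drainage path length: H_d = H = 2.8 m (single drainage).
U > 60%: T_v = 1.781 − 0.933·log₁₀(100 − 87) = 0.74169.
t = T_v·H_d²/c_v = 0.74169×2.8²/7.2 = 0.8076 years.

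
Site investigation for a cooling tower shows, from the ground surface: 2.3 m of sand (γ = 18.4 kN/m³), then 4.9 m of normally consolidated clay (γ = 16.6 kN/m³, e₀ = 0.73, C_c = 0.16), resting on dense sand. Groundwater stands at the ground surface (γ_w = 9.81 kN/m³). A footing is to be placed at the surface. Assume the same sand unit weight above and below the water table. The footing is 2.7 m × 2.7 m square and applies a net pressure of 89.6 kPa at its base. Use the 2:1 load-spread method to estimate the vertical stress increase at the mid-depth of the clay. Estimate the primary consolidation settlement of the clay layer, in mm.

Mid-depth of clay below the ground surface: z = 2.3 + 4.9/2 = 4.75 m.
Total vertical stress at mid-clay: σ_v = 18.4×2.3 + 16.6×2.45 = 82.99 kPa.
Pore pressure: u = 9.81×(4.75 − 0) = 46.598 kPa.
Initial effective stress: σ'_0 = σ_v − u = 82.99 − 46.598 = 36.392 kPa.
Stress increase at mid-clay by the 2:1 spreading method:
Δσ = qBL/((B+z)(L+z)) = 89.6×2.7×2.7/((2.7+4.75)(2.7+4.75)) = 11.769 kPa
Final effective stress: σ'_f = σ'_0 + Δσ = 36.392 + 11.769 = 48.161 kPa.
Normally consolidated clay, so the full stress increment lies on the virgin compression line:
S_c = C_c·H/(1+e₀)·log₁₀(σ'_f/σ'_0) = 0.16×4.9/(1+0.73)×log₁₀(48.161/36.392)
    = 0.45318 × 0.12169 = 0.05515 m

S_c ≈ 55.1 mm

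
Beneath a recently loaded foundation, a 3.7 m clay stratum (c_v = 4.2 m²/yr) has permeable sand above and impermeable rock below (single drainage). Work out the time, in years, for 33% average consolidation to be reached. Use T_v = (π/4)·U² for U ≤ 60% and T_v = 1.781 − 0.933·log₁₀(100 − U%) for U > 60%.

Drainage path length: H_d = H = 3.7 m (single drainage).
U ≤ 60%: T_v = (π/4)·U² = (π/4)×0.33² = 0.08553.
t = T_v·H_d²/c_v = 0.08553×3.7²/4.2 = 0.2788 years.

t ≈ 0.279 years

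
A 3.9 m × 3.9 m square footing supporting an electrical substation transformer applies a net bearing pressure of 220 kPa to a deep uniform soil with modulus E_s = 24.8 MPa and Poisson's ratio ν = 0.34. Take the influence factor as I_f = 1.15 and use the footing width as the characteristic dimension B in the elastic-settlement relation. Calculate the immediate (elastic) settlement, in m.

S_e ≈ 0.0352 m

Immediate (elastic) settlement: S_e = q·B·(1−ν²)/E_s · I_f.
E_s = 24.8 MPa = 24800 kPa.
S_e = 220 × 3.9 × (1 − 0.34²) / 24800 × 1.15
    = 220 × 3.9 × 0.8844 / 24800 × 1.15
    = 0.03519 m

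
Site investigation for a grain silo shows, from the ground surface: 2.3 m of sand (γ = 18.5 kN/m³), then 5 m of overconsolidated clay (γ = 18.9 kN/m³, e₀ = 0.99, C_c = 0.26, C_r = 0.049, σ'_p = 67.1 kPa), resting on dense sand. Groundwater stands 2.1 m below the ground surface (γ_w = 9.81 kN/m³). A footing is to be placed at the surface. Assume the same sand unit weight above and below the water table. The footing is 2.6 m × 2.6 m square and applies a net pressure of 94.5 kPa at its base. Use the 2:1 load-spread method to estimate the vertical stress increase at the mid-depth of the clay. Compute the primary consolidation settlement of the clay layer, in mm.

Mid-depth of clay below the ground surface: z = 2.3 + 5/2 = 4.8 m.
Total vertical stress at mid-clay: σ_v = 18.5×2.3 + 18.9×2.5 = 89.8 kPa.
Pore pressure: u = 9.81×(4.8 − 2.1) = 26.487 kPa.
Initial effective stress: σ'_0 = σ_v − u = 89.8 − 26.487 = 63.313 kPa.
Stress increase at mid-clay by the 2:1 spreading method:
Δσ = qBL/((B+z)(L+z)) = 94.5×2.6×2.6/((2.6+4.8)(2.6+4.8)) = 11.666 kPa
Final effective stress: σ'_f = 63.313 + 11.666 = 74.979 kPa.
σ'_f = 74.979 > σ'_p = 67.1 kPa, so the stress path crosses the preconsolidation pressure — recompression up to σ'_p, then virgin compression beyond:
S_c = H/(1+e₀)·[C_r·log₁₀(σ'_p/σ'_0) + C_c·log₁₀(σ'_f/σ'_p)]
    = 5/1.99 × [0.049×log₁₀(67.1/63.313) + 0.26×log₁₀(74.979/67.1)]
    = 2.5126 × [0.0012363 + 0.012536] = 0.0346 m

S_c ≈ 34.6 mm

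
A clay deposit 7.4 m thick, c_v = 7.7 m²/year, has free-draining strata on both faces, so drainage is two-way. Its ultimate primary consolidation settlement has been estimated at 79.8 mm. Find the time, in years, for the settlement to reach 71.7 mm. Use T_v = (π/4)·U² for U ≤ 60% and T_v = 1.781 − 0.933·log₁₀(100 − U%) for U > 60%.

Drainage path length: H_d = H/2 = 3.7 m (double drainage).
U = S(t)/S_ult = 71.7/79.8 = 0.8985.
U > 60%: T_v = 1.781 − 0.933·log₁₀(100 − 89.85) = 0.84195.
t = T_v·H_d²/c_v = 0.84195×3.7²/7.7 = 1.497 years.

t ≈ 1.5 years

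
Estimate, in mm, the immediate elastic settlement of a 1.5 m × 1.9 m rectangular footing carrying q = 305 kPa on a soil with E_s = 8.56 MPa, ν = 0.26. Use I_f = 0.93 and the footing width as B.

Immediate (elastic) settlement: S_e = q·B·(1−ν²)/E_s · I_f.
E_s = 8.56 MPa = 8560 kPa.
S_e = 305 × 1.5 × (1 − 0.26²) / 8560 × 0.93
    = 305 × 1.5 × 0.9324 / 8560 × 0.93
    = 0.04634 m = 46.34 mm

S_e ≈ 46.3 mm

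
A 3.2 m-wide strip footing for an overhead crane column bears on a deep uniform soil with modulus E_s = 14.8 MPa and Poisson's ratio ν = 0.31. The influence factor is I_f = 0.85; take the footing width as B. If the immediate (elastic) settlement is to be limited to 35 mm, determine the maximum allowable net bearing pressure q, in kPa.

q ≈ 211 kPa

E_s = 14.8 MPa = 14800 kPa.
S_e = q·B·(1−ν²)/E_s · I_f  ⇒  q = S_e·E_s / (B·(1−ν²)·I_f).
q = 0.035 × 14800 / (3.2 × 0.9039 × 0.85) = 210.7 kPa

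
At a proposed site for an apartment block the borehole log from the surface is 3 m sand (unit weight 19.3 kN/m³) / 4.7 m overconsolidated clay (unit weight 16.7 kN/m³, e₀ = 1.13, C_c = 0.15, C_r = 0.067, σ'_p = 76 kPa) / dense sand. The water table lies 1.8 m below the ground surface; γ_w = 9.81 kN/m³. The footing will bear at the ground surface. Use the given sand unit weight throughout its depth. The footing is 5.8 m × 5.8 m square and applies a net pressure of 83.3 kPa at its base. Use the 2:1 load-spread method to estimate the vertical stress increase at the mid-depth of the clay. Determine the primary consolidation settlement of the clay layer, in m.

S_c ≈ 0.0286 m

Mid-depth of clay below the ground surface: z = 3 + 4.7/2 = 5.35 m.
Total vertical stress at mid-clay: σ_v = 19.3×3 + 16.7×2.35 = 97.145 kPa.
Pore pressure: u = 9.81×(5.35 − 1.8) = 34.825 kPa.
Initial effective stress: σ'_0 = σ_v − u = 97.145 − 34.825 = 62.32 kPa.
Stress increase at mid-clay by the 2:1 spreading method:
Δσ = qBL/((B+z)(L+z)) = 83.3×5.8×5.8/((5.8+5.35)(5.8+5.35)) = 22.54 kPa
Final effective stress: σ'_f = 62.32 + 22.54 = 84.86 kPa.
σ'_f = 84.86 > σ'_p = 76 kPa, so the stress path crosses the preconsolidation pressure — recompression up to σ'_p, then virgin compression beyond:
S_c = H/(1+e₀)·[C_r·log₁₀(σ'_p/σ'_0) + C_c·log₁₀(σ'_f/σ'_p)]
    = 4.7/2.13 × [0.067×log₁₀(76/62.32) + 0.15×log₁₀(84.86/76)]
    = 2.2066 × [0.0057745 + 0.0071834] = 0.02859 m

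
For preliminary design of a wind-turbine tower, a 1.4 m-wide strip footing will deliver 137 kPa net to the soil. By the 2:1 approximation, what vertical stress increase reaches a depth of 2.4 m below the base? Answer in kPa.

Δσ_z ≈ 50.5 kPa

By the 2:1 method the load spreads at 1 horizontal : 2 vertical, so at depth z the loaded area has grown by z in each plan dimension:
Δσ = qB/(B+z) = 137×1.4/(1.4+2.4) = 50.474 kPa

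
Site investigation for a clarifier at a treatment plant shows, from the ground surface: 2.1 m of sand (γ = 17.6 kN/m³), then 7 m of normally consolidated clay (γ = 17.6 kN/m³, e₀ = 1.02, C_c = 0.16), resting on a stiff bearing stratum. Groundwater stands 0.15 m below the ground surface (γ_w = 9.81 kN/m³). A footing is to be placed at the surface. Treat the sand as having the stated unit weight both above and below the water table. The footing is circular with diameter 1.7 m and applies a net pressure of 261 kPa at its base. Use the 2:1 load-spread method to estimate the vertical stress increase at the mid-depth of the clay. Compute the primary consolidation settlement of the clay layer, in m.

S_c ≈ 0.0657 m

Mid-depth of clay below the ground surface: z = 2.1 + 7/2 = 5.6 m.
Total vertical stress at mid-clay: σ_v = 17.6×2.1 + 17.6×3.5 = 98.56 kPa.
Pore pressure: u = 9.81×(5.6 − 0.15) = 53.465 kPa.
Initial effective stress: σ'_0 = σ_v − u = 98.56 − 53.465 = 45.095 kPa.
Stress increase at mid-clay by the 2:1 spreading method:
Δσ ≈ qD²/(D+z)² = 261×1.7²/(1.7+5.6)² = 14.154 kPa
Final effective stress: σ'_f = σ'_0 + Δσ = 45.095 + 14.154 = 59.249 kPa.
Normally consolidated clay, so the full stress increment lies on the virgin compression line:
S_c = C_c·H/(1+e₀)·log₁₀(σ'_f/σ'_0) = 0.16×7/(1+1.02)×log₁₀(59.249/45.095)
    = 0.55446 × 0.11855 = 0.06573 m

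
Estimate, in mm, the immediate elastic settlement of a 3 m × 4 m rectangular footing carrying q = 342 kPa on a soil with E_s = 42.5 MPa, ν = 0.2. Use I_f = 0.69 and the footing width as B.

Immediate (elastic) settlement: S_e = q·B·(1−ν²)/E_s · I_f.
E_s = 42.5 MPa = 42500 kPa.
S_e = 342 × 3 × (1 − 0.2²) / 42500 × 0.69
    = 342 × 3 × 0.96 / 42500 × 0.69
    = 0.01599 m = 15.99 mm

S_e ≈ 16 mm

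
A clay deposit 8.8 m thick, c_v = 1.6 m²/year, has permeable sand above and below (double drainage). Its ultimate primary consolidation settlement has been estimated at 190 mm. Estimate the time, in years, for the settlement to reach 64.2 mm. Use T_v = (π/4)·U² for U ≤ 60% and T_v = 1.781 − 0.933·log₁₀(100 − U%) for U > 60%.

Drainage path length: H_d = H/2 = 4.4 m (double drainage).
U = S(t)/S_ult = 64.2/190 = 0.3379.
U ≤ 60%: T_v = (π/4)·U² = (π/4)×0.33789² = 0.089671.
t = T_v·H_d²/c_v = 0.089671×4.4²/1.6 = 1.085 years.

t ≈ 1.09 years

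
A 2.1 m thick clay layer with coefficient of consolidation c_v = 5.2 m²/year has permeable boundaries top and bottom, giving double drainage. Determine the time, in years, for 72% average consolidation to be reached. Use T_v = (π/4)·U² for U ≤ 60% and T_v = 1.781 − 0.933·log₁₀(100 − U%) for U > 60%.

t ≈ 0.0913 years

Drainage path length: H_d = H/2 = 1.05 m (double drainage).
U > 60%: T_v = 1.781 − 0.933·log₁₀(100 − 72) = 0.4308.
t = T_v·H_d²/c_v = 0.4308×1.05²/5.2 = 0.09134 years.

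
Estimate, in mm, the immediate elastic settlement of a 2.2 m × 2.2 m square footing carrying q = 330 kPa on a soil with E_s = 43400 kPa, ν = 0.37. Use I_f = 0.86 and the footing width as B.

S_e ≈ 12.4 mm

Immediate (elastic) settlement: S_e = q·B·(1−ν²)/E_s · I_f.
S_e = 330 × 2.2 × (1 − 0.37²) / 43400 × 0.86
    = 330 × 2.2 × 0.8631 / 43400 × 0.86
    = 0.01242 m = 12.42 mm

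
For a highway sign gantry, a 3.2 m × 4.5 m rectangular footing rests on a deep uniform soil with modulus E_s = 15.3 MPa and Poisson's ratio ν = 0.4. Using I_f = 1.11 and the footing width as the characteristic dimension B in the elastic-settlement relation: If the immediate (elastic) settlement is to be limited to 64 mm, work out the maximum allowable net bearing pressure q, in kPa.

E_s = 15.3 MPa = 15300 kPa.
S_e = q·B·(1−ν²)/E_s · I_f  ⇒  q = S_e·E_s / (B·(1−ν²)·I_f).
q = 0.064 × 15300 / (3.2 × 0.84 × 1.11) = 328.2 kPa

q ≈ 328 kPa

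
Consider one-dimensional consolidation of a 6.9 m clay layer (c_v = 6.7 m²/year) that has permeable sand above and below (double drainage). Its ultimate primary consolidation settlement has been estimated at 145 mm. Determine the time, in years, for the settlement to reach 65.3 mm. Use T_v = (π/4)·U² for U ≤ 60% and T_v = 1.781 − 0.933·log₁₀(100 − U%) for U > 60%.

t ≈ 0.283 years

Drainage path length: H_d = H/2 = 3.45 m (double drainage).
U = S(t)/S_ult = 65.3/145 = 0.4503.
U ≤ 60%: T_v = (π/4)·U² = (π/4)×0.45034² = 0.15929.
t = T_v·H_d²/c_v = 0.15929×3.45²/6.7 = 0.283 years.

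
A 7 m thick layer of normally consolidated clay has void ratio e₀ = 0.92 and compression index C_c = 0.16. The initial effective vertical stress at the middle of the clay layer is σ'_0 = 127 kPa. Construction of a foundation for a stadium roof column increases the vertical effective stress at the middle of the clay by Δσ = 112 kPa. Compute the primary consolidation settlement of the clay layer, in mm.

Final effective stress: σ'_f = σ'_0 + Δσ = 127 + 112 = 239 kPa.
Normally consolidated clay, so the full stress increment lies on the virgin compression line:
S_c = C_c·H/(1+e₀)·log₁₀(σ'_f/σ'_0) = 0.16×7/(1+0.92)×log₁₀(239/127)
    = 0.58333 × 0.27459 = 0.1602 m

S_c ≈ 160 mm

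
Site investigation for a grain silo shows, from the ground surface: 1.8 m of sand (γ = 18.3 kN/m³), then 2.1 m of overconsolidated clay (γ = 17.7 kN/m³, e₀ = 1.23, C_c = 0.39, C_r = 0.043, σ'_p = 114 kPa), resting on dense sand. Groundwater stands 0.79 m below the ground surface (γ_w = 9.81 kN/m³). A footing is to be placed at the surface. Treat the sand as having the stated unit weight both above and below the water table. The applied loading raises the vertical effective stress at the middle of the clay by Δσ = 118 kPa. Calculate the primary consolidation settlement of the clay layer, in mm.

Mid-depth of clay below the ground surface: z = 1.8 + 2.1/2 = 2.85 m.
Total vertical stress at mid-clay: σ_v = 18.3×1.8 + 17.7×1.05 = 51.525 kPa.
Pore pressure: u = 9.81×(2.85 − 0.79) = 20.209 kPa.
Initial effective stress: σ'_0 = σ_v − u = 51.525 − 20.209 = 31.316 kPa.
Final effective stress: σ'_f = 31.316 + 118 = 149.32 kPa.
σ'_f = 149.32 > σ'_p = 114 kPa, so the stress path crosses the preconsolidation pressure — recompression up to σ'_p, then virgin compression beyond:
S_c = H/(1+e₀)·[C_r·log₁₀(σ'_p/σ'_0) + C_c·log₁₀(σ'_f/σ'_p)]
    = 2.1/2.23 × [0.043×log₁₀(114/31.316) + 0.39×log₁₀(149.32/114)]
    = 0.9417 × [0.024129 + 0.045713] = 0.06577 m

S_c ≈ 65.8 mm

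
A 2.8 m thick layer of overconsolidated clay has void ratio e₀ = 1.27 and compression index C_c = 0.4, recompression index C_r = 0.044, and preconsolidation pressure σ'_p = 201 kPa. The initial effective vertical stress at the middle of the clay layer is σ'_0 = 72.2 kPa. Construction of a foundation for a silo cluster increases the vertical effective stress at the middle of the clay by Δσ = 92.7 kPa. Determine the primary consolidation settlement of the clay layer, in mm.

S_c ≈ 19.5 mm

Final effective stress: σ'_f = 72.2 + 92.7 = 164.9 kPa.
σ'_f = 164.9 ≤ σ'_p = 201 kPa, so the clay remains overconsolidated and only the recompression index applies:
S_c = C_r·H/(1+e₀)·log₁₀(σ'_f/σ'_0) = 0.044×2.8/2.27×log₁₀(164.9/72.2)
    = 0.054274 × 0.35868 = 0.01947 m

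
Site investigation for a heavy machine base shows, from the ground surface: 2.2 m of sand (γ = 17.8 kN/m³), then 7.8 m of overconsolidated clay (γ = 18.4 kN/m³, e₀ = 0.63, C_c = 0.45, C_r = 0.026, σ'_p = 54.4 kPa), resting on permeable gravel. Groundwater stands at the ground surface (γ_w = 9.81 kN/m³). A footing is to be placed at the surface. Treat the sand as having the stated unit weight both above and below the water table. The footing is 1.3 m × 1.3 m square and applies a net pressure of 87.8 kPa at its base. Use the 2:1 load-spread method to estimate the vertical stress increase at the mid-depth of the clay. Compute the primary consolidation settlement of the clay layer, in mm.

Mid-depth of clay below the ground surface: z = 2.2 + 7.8/2 = 6.1 m.
Total vertical stress at mid-clay: σ_v = 17.8×2.2 + 18.4×3.9 = 110.92 kPa.
Pore pressure: u = 9.81×(6.1 − 0) = 59.841 kPa.
Initial effective stress: σ'_0 = σ_v − u = 110.92 − 59.841 = 51.079 kPa.
Stress increase at mid-clay by the 2:1 spreading method:
Δσ = qBL/((B+z)(L+z)) = 87.8×1.3×1.3/((1.3+6.1)(1.3+6.1)) = 2.7097 kPa
Final effective stress: σ'_f = 51.079 + 2.7097 = 53.789 kPa.
σ'_f = 53.789 ≤ σ'_p = 54.4 kPa, so the clay remains overconsolidated and only the recompression index applies:
S_c = C_r·H/(1+e₀)·log₁₀(σ'_f/σ'_0) = 0.026×7.8/1.63×log₁₀(53.789/51.079)
    = 0.12442 × 0.022451 = 0.002793 m

S_c ≈ 2.79 mm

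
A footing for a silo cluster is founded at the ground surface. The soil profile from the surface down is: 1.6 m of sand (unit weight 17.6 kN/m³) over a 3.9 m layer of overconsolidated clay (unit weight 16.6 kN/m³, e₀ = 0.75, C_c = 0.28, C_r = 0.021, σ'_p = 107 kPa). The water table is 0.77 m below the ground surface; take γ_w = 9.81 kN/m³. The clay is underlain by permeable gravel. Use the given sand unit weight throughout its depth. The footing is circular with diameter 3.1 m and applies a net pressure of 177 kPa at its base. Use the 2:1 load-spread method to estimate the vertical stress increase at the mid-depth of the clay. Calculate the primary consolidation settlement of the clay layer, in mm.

S_c ≈ 15.6 mm

Mid-depth of clay below the ground surface: z = 1.6 + 3.9/2 = 3.55 m.
Total vertical stress at mid-clay: σ_v = 17.6×1.6 + 16.6×1.95 = 60.53 kPa.
Pore pressure: u = 9.81×(3.55 − 0.77) = 27.272 kPa.
Initial effective stress: σ'_0 = σ_v − u = 60.53 − 27.272 = 33.258 kPa.
Stress increase at mid-clay by the 2:1 spreading method:
Δσ ≈ qD²/(D+z)² = 177×3.1²/(3.1+3.55)² = 38.464 kPa
Final effective stress: σ'_f = 33.258 + 38.464 = 71.722 kPa.
σ'_f = 71.722 ≤ σ'_p = 107 kPa, so the clay remains overconsolidated and only the recompression index applies:
S_c = C_r·H/(1+e₀)·log₁₀(σ'_f/σ'_0) = 0.021×3.9/1.75×log₁₀(71.722/33.258)
    = 0.046801 × 0.33376 = 0.01562 m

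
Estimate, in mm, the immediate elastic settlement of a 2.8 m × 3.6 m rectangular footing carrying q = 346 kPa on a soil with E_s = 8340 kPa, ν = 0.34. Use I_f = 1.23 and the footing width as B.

S_e ≈ 126 mm

Immediate (elastic) settlement: S_e = q·B·(1−ν²)/E_s · I_f.
S_e = 346 × 2.8 × (1 − 0.34²) / 8340 × 1.23
    = 346 × 2.8 × 0.8844 / 8340 × 1.23
    = 0.1264 m = 126.4 mm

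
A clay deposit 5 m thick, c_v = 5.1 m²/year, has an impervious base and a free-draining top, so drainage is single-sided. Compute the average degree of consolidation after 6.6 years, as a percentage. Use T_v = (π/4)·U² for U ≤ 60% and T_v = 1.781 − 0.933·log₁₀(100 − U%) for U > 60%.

Drainage path length: H_d = H = 5 m (single drainage).
T_v = c_v·t/H_d² = 5.1×6.6/5² = 1.3464.
T_v = 1.3464 corresponds to the U > 60% branch:
U = 1 − 10^((1.781 − T_v)/0.933)/100 = 0.9708

U ≈ 97.1 %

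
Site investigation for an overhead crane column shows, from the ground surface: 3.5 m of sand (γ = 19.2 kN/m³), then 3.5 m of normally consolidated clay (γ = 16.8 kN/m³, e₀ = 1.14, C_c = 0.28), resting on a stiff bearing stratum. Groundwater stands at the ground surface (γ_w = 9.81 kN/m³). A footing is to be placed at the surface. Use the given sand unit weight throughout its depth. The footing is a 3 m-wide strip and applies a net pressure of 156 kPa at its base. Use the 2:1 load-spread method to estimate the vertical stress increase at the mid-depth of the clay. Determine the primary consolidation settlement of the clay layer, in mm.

S_c ≈ 162 mm

Mid-depth of clay below the ground surface: z = 3.5 + 3.5/2 = 5.25 m.
Total vertical stress at mid-clay: σ_v = 19.2×3.5 + 16.8×1.75 = 96.6 kPa.
Pore pressure: u = 9.81×(5.25 − 0) = 51.503 kPa.
Initial effective stress: σ'_0 = σ_v − u = 96.6 − 51.503 = 45.097 kPa.
Stress increase at mid-clay by the 2:1 spreading method:
Δσ = qB/(B+z) = 156×3/(3+5.25) = 56.727 kPa
Final effective stress: σ'_f = σ'_0 + Δσ = 45.097 + 56.727 = 101.82 kPa.
Normally consolidated clay, so the full stress increment lies on the virgin compression line:
S_c = C_c·H/(1+e₀)·log₁₀(σ'_f/σ'_0) = 0.28×3.5/(1+1.14)×log₁₀(101.82/45.097)
    = 0.45794 × 0.35369 = 0.162 m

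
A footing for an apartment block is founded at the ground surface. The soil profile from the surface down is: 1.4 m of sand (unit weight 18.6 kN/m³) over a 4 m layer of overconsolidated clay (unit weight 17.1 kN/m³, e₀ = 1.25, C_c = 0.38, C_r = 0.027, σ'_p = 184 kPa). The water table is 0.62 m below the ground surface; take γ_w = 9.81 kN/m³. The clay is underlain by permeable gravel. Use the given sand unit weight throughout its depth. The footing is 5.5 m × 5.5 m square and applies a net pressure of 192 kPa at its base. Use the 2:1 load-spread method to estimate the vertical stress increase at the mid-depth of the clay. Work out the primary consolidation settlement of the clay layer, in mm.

Mid-depth of clay below the ground surface: z = 1.4 + 4/2 = 3.4 m.
Total vertical stress at mid-clay: σ_v = 18.6×1.4 + 17.1×2 = 60.24 kPa.
Pore pressure: u = 9.81×(3.4 − 0.62) = 27.272 kPa.
Initial effective stress: σ'_0 = σ_v − u = 60.24 − 27.272 = 32.968 kPa.
Stress increase at mid-clay by the 2:1 spreading method:
Δσ = qBL/((B+z)(L+z)) = 192×5.5×5.5/((5.5+3.4)(5.5+3.4)) = 73.324 kPa
Final effective stress: σ'_f = 32.968 + 73.324 = 106.29 kPa.
σ'_f = 106.29 ≤ σ'_p = 184 kPa, so the clay remains overconsolidated and only the recompression index applies:
S_c = C_r·H/(1+e₀)·log₁₀(σ'_f/σ'_0) = 0.027×4/2.25×log₁₀(106.29/32.968)
    = 0.048001 × 0.5084 = 0.0244 m

S_c ≈ 24.4 mm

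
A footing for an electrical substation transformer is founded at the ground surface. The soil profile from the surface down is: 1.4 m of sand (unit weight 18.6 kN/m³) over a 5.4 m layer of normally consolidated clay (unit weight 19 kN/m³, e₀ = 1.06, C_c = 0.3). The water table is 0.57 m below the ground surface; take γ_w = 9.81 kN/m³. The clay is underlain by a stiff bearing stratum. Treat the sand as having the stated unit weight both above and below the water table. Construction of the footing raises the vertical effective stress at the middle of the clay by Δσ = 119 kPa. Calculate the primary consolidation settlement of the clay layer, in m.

Mid-depth of clay below the ground surface: z = 1.4 + 5.4/2 = 4.1 m.
Total vertical stress at mid-clay: σ_v = 18.6×1.4 + 19×2.7 = 77.34 kPa.
Pore pressure: u = 9.81×(4.1 − 0.57) = 34.629 kPa.
Initial effective stress: σ'_0 = σ_v − u = 77.34 − 34.629 = 42.711 kPa.
Final effective stress: σ'_f = σ'_0 + Δσ = 42.711 + 119 = 161.71 kPa.
Normally consolidated clay, so the full stress increment lies on the virgin compression line:
S_c = C_c·H/(1+e₀)·log₁₀(σ'_f/σ'_0) = 0.3×5.4/(1+1.06)×log₁₀(161.71/42.711)
    = 0.78641 × 0.5782 = 0.4547 m

S_c ≈ 0.455 m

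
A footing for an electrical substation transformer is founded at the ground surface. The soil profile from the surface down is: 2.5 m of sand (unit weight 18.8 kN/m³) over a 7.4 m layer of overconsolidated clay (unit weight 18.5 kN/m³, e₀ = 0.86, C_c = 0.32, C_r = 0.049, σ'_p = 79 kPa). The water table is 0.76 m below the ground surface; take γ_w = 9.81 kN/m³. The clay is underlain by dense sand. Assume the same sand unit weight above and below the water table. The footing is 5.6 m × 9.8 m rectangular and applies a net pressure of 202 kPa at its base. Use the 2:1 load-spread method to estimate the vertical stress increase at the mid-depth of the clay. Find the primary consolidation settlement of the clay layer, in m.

Mid-depth of clay below the ground surface: z = 2.5 + 7.4/2 = 6.2 m.
Total vertical stress at mid-clay: σ_v = 18.8×2.5 + 18.5×3.7 = 115.45 kPa.
Pore pressure: u = 9.81×(6.2 − 0.76) = 53.366 kPa.
Initial effective stress: σ'_0 = σ_v − u = 115.45 − 53.366 = 62.084 kPa.
Stress increase at mid-clay by the 2:1 spreading method:
Δσ = qBL/((B+z)(L+z)) = 202×5.6×9.8/((5.6+6.2)(9.8+6.2)) = 58.717 kPa
Final effective stress: σ'_f = 62.084 + 58.717 = 120.8 kPa.
σ'_f = 120.8 > σ'_p = 79 kPa, so the stress path crosses the preconsolidation pressure — recompression up to σ'_p, then virgin compression beyond:
S_c = H/(1+e₀)·[C_r·log₁₀(σ'_p/σ'_0) + C_c·log₁₀(σ'_f/σ'_p)]
    = 7.4/1.86 × [0.049×log₁₀(79/62.084) + 0.32×log₁₀(120.8/79)]
    = 3.9785 × [0.0051277 + 0.059021] = 0.2552 m

S_c ≈ 0.255 m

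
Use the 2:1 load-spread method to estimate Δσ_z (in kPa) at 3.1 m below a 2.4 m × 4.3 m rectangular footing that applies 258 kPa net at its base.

By the 2:1 method the load spreads at 1 horizontal : 2 vertical, so at depth z the loaded area has grown by z in each plan dimension:
Δσ = qBL/((B+z)(L+z)) = 258×2.4×4.3/((2.4+3.1)(4.3+3.1)) = 65.419 kPa

Δσ_z ≈ 65.4 kPa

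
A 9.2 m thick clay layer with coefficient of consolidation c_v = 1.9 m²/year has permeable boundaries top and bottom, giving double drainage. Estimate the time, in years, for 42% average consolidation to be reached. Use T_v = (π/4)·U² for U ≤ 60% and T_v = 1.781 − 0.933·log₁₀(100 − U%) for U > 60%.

t ≈ 1.54 years

Drainage path length: H_d = H/2 = 4.6 m (double drainage).
U ≤ 60%: T_v = (π/4)·U² = (π/4)×0.42² = 0.13854.
t = T_v·H_d²/c_v = 0.13854×4.6²/1.9 = 1.543 years.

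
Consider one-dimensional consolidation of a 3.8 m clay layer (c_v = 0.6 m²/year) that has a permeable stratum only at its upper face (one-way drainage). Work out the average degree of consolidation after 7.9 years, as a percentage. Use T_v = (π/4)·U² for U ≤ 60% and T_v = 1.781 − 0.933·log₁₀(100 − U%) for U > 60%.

U ≈ 63.9 %

Drainage path length: H_d = H = 3.8 m (single drainage).
T_v = c_v·t/H_d² = 0.6×7.9/3.8² = 0.32825.
T_v = 0.32825 corresponds to the U > 60% branch:
U = 1 − 10^((1.781 − T_v)/0.933)/100 = 0.6394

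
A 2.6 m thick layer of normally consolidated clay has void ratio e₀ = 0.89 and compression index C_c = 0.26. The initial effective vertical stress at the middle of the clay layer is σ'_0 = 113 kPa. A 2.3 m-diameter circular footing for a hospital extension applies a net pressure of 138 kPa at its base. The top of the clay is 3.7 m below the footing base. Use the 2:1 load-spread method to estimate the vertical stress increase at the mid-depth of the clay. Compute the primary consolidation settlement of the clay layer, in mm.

S_c ≈ 17.8 mm

Mid-depth of clay below the footing base: z = 3.7 + 2.6/2 = 5 m.
Stress increase at mid-clay by the 2:1 spreading method:
Δσ ≈ qD²/(D+z)² = 138×2.3²/(2.3+5)² = 13.699 kPa
Final effective stress: σ'_f = σ'_0 + Δσ = 113 + 13.699 = 126.7 kPa.
Normally consolidated clay, so the full stress increment lies on the virgin compression line:
S_c = C_c·H/(1+e₀)·log₁₀(σ'_f/σ'_0) = 0.26×2.6/(1+0.89)×log₁₀(126.7/113)
    = 0.35767 × 0.049698 = 0.01778 m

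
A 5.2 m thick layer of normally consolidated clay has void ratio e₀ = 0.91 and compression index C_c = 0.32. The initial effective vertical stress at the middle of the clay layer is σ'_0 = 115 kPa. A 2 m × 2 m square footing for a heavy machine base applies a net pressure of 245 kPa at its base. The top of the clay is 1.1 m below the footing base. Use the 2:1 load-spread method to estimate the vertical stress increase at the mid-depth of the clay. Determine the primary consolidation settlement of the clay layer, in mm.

S_c ≈ 88.1 mm

Mid-depth of clay below the footing base: z = 1.1 + 5.2/2 = 3.7 m.
Stress increase at mid-clay by the 2:1 spreading method:
Δσ = qBL/((B+z)(L+z)) = 245×2×2/((2+3.7)(2+3.7)) = 30.163 kPa
Final effective stress: σ'_f = σ'_0 + Δσ = 115 + 30.163 = 145.16 kPa.
Normally consolidated clay, so the full stress increment lies on the virgin compression line:
S_c = C_c·H/(1+e₀)·log₁₀(σ'_f/σ'_0) = 0.32×5.2/(1+0.91)×log₁₀(145.16/115)
    = 0.8712 × 0.10115 = 0.08812 m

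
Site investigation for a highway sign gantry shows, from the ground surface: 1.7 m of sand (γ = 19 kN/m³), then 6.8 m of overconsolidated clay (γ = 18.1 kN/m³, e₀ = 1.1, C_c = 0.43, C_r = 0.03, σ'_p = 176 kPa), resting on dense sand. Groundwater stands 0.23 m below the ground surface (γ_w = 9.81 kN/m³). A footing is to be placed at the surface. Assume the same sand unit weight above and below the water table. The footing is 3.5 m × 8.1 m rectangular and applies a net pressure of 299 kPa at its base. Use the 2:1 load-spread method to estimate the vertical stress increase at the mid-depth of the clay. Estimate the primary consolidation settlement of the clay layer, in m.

S_c ≈ 0.0407 m

Mid-depth of clay below the ground surface: z = 1.7 + 6.8/2 = 5.1 m.
Total vertical stress at mid-clay: σ_v = 19×1.7 + 18.1×3.4 = 93.84 kPa.
Pore pressure: u = 9.81×(5.1 − 0.23) = 47.775 kPa.
Initial effective stress: σ'_0 = σ_v − u = 93.84 − 47.775 = 46.065 kPa.
Stress increase at mid-clay by the 2:1 spreading method:
Δσ = qBL/((B+z)(L+z)) = 299×3.5×8.1/((3.5+5.1)(8.1+5.1)) = 74.671 kPa
Final effective stress: σ'_f = 46.065 + 74.671 = 120.74 kPa.
σ'_f = 120.74 ≤ σ'_p = 176 kPa, so the clay remains overconsolidated and only the recompression index applies:
S_c = C_r·H/(1+e₀)·log₁₀(σ'_f/σ'_0) = 0.03×6.8/2.1×log₁₀(120.74/46.065)
    = 0.097143 × 0.41848 = 0.04065 m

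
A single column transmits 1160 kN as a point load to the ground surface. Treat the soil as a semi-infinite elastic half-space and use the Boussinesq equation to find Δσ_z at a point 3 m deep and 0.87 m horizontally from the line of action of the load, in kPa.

Δσ_z ≈ 50.3 kPa

Boussinesq vertical stress below a point load on an elastic half-space:
Δσ_z = 3P/(2πz²) · [1 + (r/z)²]^(−5/2)
r/z = 0.87/3 = 0.29; [1+(r/z)²]^(−5/2) = 0.8172.
Δσ_z = 3×1160/(2π×3²) × 0.8172 = 61.54 × 0.8172 = 50.29 kPa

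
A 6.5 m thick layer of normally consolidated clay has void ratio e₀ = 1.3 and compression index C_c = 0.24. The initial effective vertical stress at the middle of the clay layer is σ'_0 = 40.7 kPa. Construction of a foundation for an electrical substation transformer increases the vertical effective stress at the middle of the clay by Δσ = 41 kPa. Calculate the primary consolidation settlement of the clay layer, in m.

S_c ≈ 0.205 m

Final effective stress: σ'_f = σ'_0 + Δσ = 40.7 + 41 = 81.7 kPa.
Normally consolidated clay, so the full stress increment lies on the virgin compression line:
S_c = C_c·H/(1+e₀)·log₁₀(σ'_f/σ'_0) = 0.24×6.5/(1+1.3)×log₁₀(81.7/40.7)
    = 0.67826 × 0.30263 = 0.2053 m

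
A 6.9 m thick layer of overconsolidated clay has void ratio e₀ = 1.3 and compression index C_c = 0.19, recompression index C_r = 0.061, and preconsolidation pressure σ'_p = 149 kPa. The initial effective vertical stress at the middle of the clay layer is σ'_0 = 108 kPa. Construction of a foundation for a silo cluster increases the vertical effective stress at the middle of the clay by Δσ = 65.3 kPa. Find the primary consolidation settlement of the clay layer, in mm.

S_c ≈ 63 mm

Final effective stress: σ'_f = 108 + 65.3 = 173.3 kPa.
σ'_f = 173.3 > σ'_p = 149 kPa, so the stress path crosses the preconsolidation pressure — recompression up to σ'_p, then virgin compression beyond:
S_c = H/(1+e₀)·[C_r·log₁₀(σ'_p/σ'_0) + C_c·log₁₀(σ'_f/σ'_p)]
    = 6.9/2.3 × [0.061×log₁₀(149/108) + 0.19×log₁₀(173.3/149)]
    = 3 × [0.0085255 + 0.012466] = 0.06297 m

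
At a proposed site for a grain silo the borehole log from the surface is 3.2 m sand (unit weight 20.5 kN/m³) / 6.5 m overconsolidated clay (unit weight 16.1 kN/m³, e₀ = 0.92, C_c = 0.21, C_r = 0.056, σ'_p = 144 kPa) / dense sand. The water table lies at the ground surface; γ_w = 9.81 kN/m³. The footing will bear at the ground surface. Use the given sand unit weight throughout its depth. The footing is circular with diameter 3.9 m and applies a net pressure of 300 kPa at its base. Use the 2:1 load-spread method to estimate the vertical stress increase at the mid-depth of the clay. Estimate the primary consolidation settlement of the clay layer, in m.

S_c ≈ 0.0474 m

Mid-depth of clay below the ground surface: z = 3.2 + 6.5/2 = 6.45 m.
Total vertical stress at mid-clay: σ_v = 20.5×3.2 + 16.1×3.25 = 117.93 kPa.
Pore pressure: u = 9.81×(6.45 − 0) = 63.275 kPa.
Initial effective stress: σ'_0 = σ_v − u = 117.93 − 63.275 = 54.655 kPa.
Stress increase at mid-clay by the 2:1 spreading method:
Δσ ≈ qD²/(D+z)² = 300×3.9²/(3.9+6.45)² = 42.596 kPa
Final effective stress: σ'_f = 54.655 + 42.596 = 97.251 kPa.
σ'_f = 97.251 ≤ σ'_p = 144 kPa, so the clay remains overconsolidated and only the recompression index applies:
S_c = C_r·H/(1+e₀)·log₁₀(σ'_f/σ'_0) = 0.056×6.5/1.92×log₁₀(97.251/54.655)
    = 0.18958 × 0.25026 = 0.04744 m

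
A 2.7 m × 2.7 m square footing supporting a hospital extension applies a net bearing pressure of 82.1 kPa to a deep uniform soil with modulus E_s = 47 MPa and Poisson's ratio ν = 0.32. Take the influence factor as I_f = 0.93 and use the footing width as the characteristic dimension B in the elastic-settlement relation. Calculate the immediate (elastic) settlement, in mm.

Immediate (elastic) settlement: S_e = q·B·(1−ν²)/E_s · I_f.
E_s = 47 MPa = 47000 kPa.
S_e = 82.1 × 2.7 × (1 − 0.32²) / 47000 × 0.93
    = 82.1 × 2.7 × 0.8976 / 47000 × 0.93
    = 0.003937 m = 3.937 mm

S_e ≈ 3.94 mm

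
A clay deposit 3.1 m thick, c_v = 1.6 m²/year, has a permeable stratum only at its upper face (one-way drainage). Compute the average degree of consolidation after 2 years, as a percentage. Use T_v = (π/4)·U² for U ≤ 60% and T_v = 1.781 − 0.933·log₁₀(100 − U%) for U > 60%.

Drainage path length: H_d = H = 3.1 m (single drainage).
T_v = c_v·t/H_d² = 1.6×2/3.1² = 0.33299.
T_v = 0.33299 corresponds to the U > 60% branch:
U = 1 − 10^((1.781 − T_v)/0.933)/100 = 0.6436

U ≈ 64.4 %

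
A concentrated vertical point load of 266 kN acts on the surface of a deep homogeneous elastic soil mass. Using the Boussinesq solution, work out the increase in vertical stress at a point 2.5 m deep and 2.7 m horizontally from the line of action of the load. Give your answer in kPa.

Δσ_z ≈ 2.94 kPa

Boussinesq vertical stress below a point load on an elastic half-space:
Δσ_z = 3P/(2πz²) · [1 + (r/z)²]^(−5/2)
r/z = 2.7/2.5 = 1.08; [1+(r/z)²]^(−5/2) = 0.14476.
Δσ_z = 3×266/(2π×2.5²) × 0.14476 = 20.321 × 0.14476 = 2.942 kPa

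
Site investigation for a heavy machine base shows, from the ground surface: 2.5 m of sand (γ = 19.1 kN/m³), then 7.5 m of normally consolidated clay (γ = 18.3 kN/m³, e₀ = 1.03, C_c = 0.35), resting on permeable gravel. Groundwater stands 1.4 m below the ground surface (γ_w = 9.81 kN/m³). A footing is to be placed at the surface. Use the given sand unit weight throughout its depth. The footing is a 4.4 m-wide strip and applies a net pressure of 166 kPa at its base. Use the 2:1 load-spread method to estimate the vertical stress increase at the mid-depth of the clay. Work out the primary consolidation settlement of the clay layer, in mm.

Mid-depth of clay below the ground surface: z = 2.5 + 7.5/2 = 6.25 m.
Total vertical stress at mid-clay: σ_v = 19.1×2.5 + 18.3×3.75 = 116.38 kPa.
Pore pressure: u = 9.81×(6.25 − 1.4) = 47.578 kPa.
Initial effective stress: σ'_0 = σ_v − u = 116.38 − 47.578 = 68.802 kPa.
Stress increase at mid-clay by the 2:1 spreading method:
Δσ = qB/(B+z) = 166×4.4/(4.4+6.25) = 68.582 kPa
Final effective stress: σ'_f = σ'_0 + Δσ = 68.802 + 68.582 = 137.38 kPa.
Normally consolidated clay, so the full stress increment lies on the virgin compression line:
S_c = C_c·H/(1+e₀)·log₁₀(σ'_f/σ'_0) = 0.35×7.5/(1+1.03)×log₁₀(137.38/68.802)
    = 1.2931 × 0.30032 = 0.3883 m

S_c ≈ 388 mm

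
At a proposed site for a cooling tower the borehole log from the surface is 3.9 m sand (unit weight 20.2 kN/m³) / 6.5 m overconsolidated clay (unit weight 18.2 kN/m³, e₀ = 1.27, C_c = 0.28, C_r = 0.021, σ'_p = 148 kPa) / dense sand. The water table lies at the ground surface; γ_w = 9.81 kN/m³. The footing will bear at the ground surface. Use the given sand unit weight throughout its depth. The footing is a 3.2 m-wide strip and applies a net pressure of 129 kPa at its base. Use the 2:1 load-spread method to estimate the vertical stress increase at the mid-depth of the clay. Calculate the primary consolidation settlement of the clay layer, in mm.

Mid-depth of clay below the ground surface: z = 3.9 + 6.5/2 = 7.15 m.
Total vertical stress at mid-clay: σ_v = 20.2×3.9 + 18.2×3.25 = 137.93 kPa.
Pore pressure: u = 9.81×(7.15 − 0) = 70.142 kPa.
Initial effective stress: σ'_0 = σ_v − u = 137.93 − 70.142 = 67.788 kPa.
Stress increase at mid-clay by the 2:1 spreading method:
Δσ = qB/(B+z) = 129×3.2/(3.2+7.15) = 39.884 kPa
Final effective stress: σ'_f = 67.788 + 39.884 = 107.67 kPa.
σ'_f = 107.67 ≤ σ'_p = 148 kPa, so the clay remains overconsolidated and only the recompression index applies:
S_c = C_r·H/(1+e₀)·log₁₀(σ'_f/σ'_0) = 0.021×6.5/2.27×log₁₀(107.67/67.788)
    = 0.060131 × 0.20094 = 0.01208 m

S_c ≈ 12.1 mm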